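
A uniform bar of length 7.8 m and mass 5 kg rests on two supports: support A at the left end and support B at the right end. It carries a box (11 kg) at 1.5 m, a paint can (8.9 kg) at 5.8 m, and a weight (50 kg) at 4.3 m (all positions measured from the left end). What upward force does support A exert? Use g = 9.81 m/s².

R_A ≈ 354 N

Taking torques about support B:
Beam weight: 5 × 9.81 = 49.05 N down at 3.9 m → arm 3.9 m, τ = 49.05 × 3.9 = 191.3 N·m counterclockwise.
Box: 11 × 9.81 = 107.9 N down at 1.5 m → arm 6.3 m, τ = 107.9 × 6.3 = 679.8 N·m counterclockwise.
Paint can: 8.9 × 9.81 = 87.31 N down at 5.8 m → arm 2 m, τ = 87.31 × 2 = 174.6 N·m counterclockwise.
Weight: 50 × 9.81 = 490.5 N down at 4.3 m → arm 3.5 m, τ = 490.5 × 3.5 = 1717 N·m counterclockwise.
Net load moment about support B = 2763 N·m counterclockwise.
Reaction R at support A is upward at 0 m, arm 7.8 m → moment R × 7.8 clockwise.
Balancing moments: R × 7.8 = 2763, giving R = 354 N.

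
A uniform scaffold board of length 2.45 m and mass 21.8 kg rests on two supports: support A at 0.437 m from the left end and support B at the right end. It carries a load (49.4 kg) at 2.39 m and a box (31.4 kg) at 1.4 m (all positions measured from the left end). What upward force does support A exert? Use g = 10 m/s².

R_A ≈ 311 N

Sum moments about support B (its reaction then has zero moment arm).
Beam weight: 21.8 × 10 = 218 N down at 1.225 m → arm 1.225 m, τ = 218 × 1.225 = 267.1 N·m counterclockwise.
Load: 49.4 × 10 = 494 N down at 2.39 m → arm 0.06 m, τ = 494 × 0.06 = 29.64 N·m counterclockwise.
Box: 31.4 × 10 = 314 N down at 1.4 m → arm 1.05 m, τ = 314 × 1.05 = 329.7 N·m counterclockwise.
Net load moment about support B = 626.4 N·m counterclockwise.
Reaction R at support A is upward at 0.437 m, arm 2.013 m → moment R × 2.013 clockwise.
Setting net torque to zero: R × 2.013 = 626.4 → R = 311 N.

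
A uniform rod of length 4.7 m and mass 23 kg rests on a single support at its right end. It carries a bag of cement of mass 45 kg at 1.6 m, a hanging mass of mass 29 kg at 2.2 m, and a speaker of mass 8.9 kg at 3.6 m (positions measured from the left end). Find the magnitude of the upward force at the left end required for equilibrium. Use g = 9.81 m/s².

F ≈ 576 N

Sum moments about the right end (the unknown pivot reaction has zero arm there).
Beam weight: 23 × 9.81 = 225.6 N down at 2.35 m → arm 2.35 m, τ = 225.6 × 2.35 = 530.2 N·m counterclockwise.
Bag of cement: 45 × 9.81 = 441.5 N down at 1.6 m → arm 3.1 m, τ = 441.5 × 3.1 = 1369 N·m counterclockwise.
Hanging mass: 29 × 9.81 = 284.5 N down at 2.2 m → arm 2.5 m, τ = 284.5 × 2.5 = 711.2 N·m counterclockwise.
Speaker: 8.9 × 9.81 = 87.31 N down at 3.6 m → arm 1.1 m, τ = 87.31 × 1.1 = 96.04 N·m counterclockwise.
Net moment of the loads = 2706 N·m counterclockwise.
The upward force F acts at the left end, arm 4.7 m, giving F × 4.7 clockwise.
Setting net torque to zero: F × 4.7 = 2706 → F = 2706 / 4.7 = 576 N.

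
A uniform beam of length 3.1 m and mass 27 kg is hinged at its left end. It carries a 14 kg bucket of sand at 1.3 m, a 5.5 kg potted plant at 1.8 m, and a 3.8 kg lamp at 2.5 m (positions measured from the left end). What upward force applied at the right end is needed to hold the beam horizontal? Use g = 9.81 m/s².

F ≈ 251 N

Take moments about the left end.
Beam weight: 27 × 9.81 = 264.9 N down at 1.55 m → arm 1.55 m, τ = 264.9 × 1.55 = 410.6 N·m clockwise.
Bucket of sand: 14 × 9.81 = 137.3 N down at 1.3 m → arm 1.3 m, τ = 137.3 × 1.3 = 178.5 N·m clockwise.
Potted plant: 5.5 × 9.81 = 53.96 N down at 1.8 m → arm 1.8 m, τ = 53.96 × 1.8 = 97.13 N·m clockwise.
Lamp: 3.8 × 9.81 = 37.28 N down at 2.5 m → arm 2.5 m, τ = 37.28 × 2.5 = 93.2 N·m clockwise.
Net moment of the loads = 779.4 N·m clockwise.
The upward force F acts at the right end, arm 3.1 m, giving F × 3.1 counterclockwise.
For rotational equilibrium, F × 3.1 = 779.4, so F = 779.4 / 3.1 = 251 N.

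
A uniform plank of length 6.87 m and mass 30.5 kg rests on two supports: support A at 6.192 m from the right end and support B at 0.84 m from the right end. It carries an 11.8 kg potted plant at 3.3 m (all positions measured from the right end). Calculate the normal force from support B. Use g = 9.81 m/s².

Choose support A as the axis so its reaction then has zero moment arm.
Beam weight: 30.5 × 9.81 = 299.2 N down at 3.435 m → arm 2.757 m, τ = 299.2 × 2.757 = 824.9 N·m clockwise.
Potted plant: 11.8 × 9.81 = 115.8 N down at 3.3 m → arm 2.892 m, τ = 115.8 × 2.892 = 334.9 N·m clockwise.
Net load moment about support A = 1160 N·m clockwise.
Reaction R at support B is upward at 0.84 m, arm 5.352 m → moment R × 5.352 counterclockwise.
For rotational equilibrium, R × 5.352 = 1160, so R = 217 N.

R_B ≈ 217 N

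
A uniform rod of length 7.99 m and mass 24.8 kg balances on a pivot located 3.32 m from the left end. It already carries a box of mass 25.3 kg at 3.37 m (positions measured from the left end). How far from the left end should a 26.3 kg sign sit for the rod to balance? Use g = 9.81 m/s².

About the pivot (at 3.32 m from the left end):
Beam weight: 24.8 × 9.81 = 243.3 N down at 3.995 m → arm 0.675 m, τ = 243.3 × 0.675 = 164.2 N·m clockwise.
Box: 25.3 × 9.81 = 248.2 N down at 3.37 m → arm 0.05 m, τ = 248.2 × 0.05 = 12.41 N·m clockwise.
Net moment of existing loads = 176.6 N·m clockwise.
The sign weighs 26.3 × 9.81 = 258 N and must supply an equal counterclockwise moment, so its lever arm about the pivot is 176.6 / 258 = 0.684 m.
That puts it at 3.32 − 0.684 = 2.64 m from the left end.

x ≈ 2.64 m from the left end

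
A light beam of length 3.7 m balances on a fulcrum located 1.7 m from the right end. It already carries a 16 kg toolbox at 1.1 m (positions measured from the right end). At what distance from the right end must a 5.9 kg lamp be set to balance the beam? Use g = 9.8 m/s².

Take moments about the fulcrum (at 1.7 m from the right end).
Toolbox: 16 × 9.8 = 156.8 N down at 1.1 m → arm 0.6 m, τ = 156.8 × 0.6 = 94.08 N·m clockwise.
Net moment of existing loads = 94.08 N·m clockwise.
The lamp weighs 5.9 × 9.8 = 57.82 N and must supply an equal counterclockwise moment, so its lever arm about the fulcrum is 94.08 / 57.82 = 1.63 m.
That puts it at 1.7 + 1.63 = 3.33 m from the right end.

x ≈ 3.33 m from the right end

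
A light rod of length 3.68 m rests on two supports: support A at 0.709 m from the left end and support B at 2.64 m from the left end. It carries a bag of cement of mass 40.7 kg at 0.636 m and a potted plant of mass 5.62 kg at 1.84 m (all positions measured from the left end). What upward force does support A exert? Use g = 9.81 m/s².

Take moments about support B.
Bag of cement: 40.7 × 9.81 = 399.3 N down at 0.636 m → arm 2.004 m, τ = 399.3 × 2.004 = 800.2 N·m counterclockwise.
Potted plant: 5.62 × 9.81 = 55.13 N down at 1.84 m → arm 0.8 m, τ = 55.13 × 0.8 = 44.1 N·m counterclockwise.
Net load moment about support B = 844.3 N·m counterclockwise.
Reaction R at support A is upward at 0.709 m, arm 1.931 m → moment R × 1.931 clockwise.
For rotational equilibrium, R × 1.931 = 844.3, so R = 437 N.

R_A ≈ 437 N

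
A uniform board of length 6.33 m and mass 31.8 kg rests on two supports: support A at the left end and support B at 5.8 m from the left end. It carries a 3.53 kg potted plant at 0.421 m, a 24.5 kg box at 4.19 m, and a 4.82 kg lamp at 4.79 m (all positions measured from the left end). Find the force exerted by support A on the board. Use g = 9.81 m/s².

R_A ≈ 249 N

Take moments about support B.
Beam weight: 31.8 × 9.81 = 312 N down at 3.165 m → arm 2.635 m, τ = 312 × 2.635 = 822.1 N·m counterclockwise.
Potted plant: 3.53 × 9.81 = 34.63 N down at 0.421 m → arm 5.379 m, τ = 34.63 × 5.379 = 186.3 N·m counterclockwise.
Box: 24.5 × 9.81 = 240.3 N down at 4.19 m → arm 1.61 m, τ = 240.3 × 1.61 = 386.9 N·m counterclockwise.
Lamp: 4.82 × 9.81 = 47.28 N down at 4.79 m → arm 1.01 m, τ = 47.28 × 1.01 = 47.75 N·m counterclockwise.
Net load moment about support B = 1443 N·m counterclockwise.
Reaction R at support A is upward at 0 m, arm 5.8 m → moment R × 5.8 clockwise.
Balancing moments: R × 5.8 = 1443, giving R = 249 N.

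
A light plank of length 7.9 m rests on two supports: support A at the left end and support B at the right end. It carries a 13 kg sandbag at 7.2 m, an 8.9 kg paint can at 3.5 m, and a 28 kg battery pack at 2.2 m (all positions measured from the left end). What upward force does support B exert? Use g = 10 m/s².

Choose support A as the axis so its reaction then has zero moment arm.
Sandbag: 13 × 10 = 130 N down at 7.2 m → arm 7.2 m, τ = 130 × 7.2 = 936 N·m clockwise.
Paint can: 8.9 × 10 = 89 N down at 3.5 m → arm 3.5 m, τ = 89 × 3.5 = 311.5 N·m clockwise.
Battery pack: 28 × 10 = 280 N down at 2.2 m → arm 2.2 m, τ = 280 × 2.2 = 616 N·m clockwise.
Net load moment about support A = 1864 N·m clockwise.
Reaction R at support B is upward at 7.9 m, arm 7.9 m → moment R × 7.9 counterclockwise.
Balancing moments: R × 7.9 = 1864, giving R = 236 N.

R_B ≈ 236 N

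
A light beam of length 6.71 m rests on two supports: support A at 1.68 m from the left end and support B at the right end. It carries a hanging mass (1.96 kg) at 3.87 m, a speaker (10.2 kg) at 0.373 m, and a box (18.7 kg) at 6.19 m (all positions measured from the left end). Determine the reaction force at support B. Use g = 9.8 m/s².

R_B ≈ 147 N

Sum moments about support A (its reaction then has zero moment arm).
Hanging mass: 1.96 × 9.8 = 19.21 N down at 3.87 m → arm 2.19 m, τ = 19.21 × 2.19 = 42.07 N·m clockwise.
Speaker: 10.2 × 9.8 = 99.96 N down at 0.373 m → arm 1.307 m, τ = 99.96 × 1.307 = 130.6 N·m counterclockwise.
Box: 18.7 × 9.8 = 183.3 N down at 6.19 m → arm 4.51 m, τ = 183.3 × 4.51 = 826.7 N·m clockwise.
Net load moment about support A = 738.2 N·m clockwise.
Reaction R at support B is upward at 6.71 m, arm 5.03 m → moment R × 5.03 counterclockwise.
Στ = 0 ⇒ R × 5.03 = 738.2 ⇒ R = 147 N.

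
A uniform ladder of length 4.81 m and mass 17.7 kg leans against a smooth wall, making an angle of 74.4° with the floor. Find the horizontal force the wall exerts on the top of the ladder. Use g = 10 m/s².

Sum moments about the foot of the ladder (the floor normal and friction both act there and drop out).
Ladder weight 17.7×10 = 177 N acts at 2.405 m along the ladder; its horizontal arm is 2.405·cos74.4° = 0.6468 m → τ = 114.5 N·m clockwise.
Wall normal N acts horizontally at the top; its moment arm is the height L sinθ = 4.81·sin74.4° = 4.633 m, counterclockwise.
For rotational equilibrium, N × 4.633 = 114.5, so N = 24.7 N.

N_wall ≈ 24.7 N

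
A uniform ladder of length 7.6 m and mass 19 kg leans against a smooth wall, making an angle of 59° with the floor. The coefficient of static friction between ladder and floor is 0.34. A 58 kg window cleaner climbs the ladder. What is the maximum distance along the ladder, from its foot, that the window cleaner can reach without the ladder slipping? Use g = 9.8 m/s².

d ≈ 4.46 m

Take moments about the foot of the ladder.
Ladder weight 19×9.8 = 186.2 N acts at 3.8 m along the ladder; its horizontal arm is 3.8·cos59° = 1.957 m → τ = 364.4 N·m clockwise.
Window cleaner weight 58×9.8 = 568.4 N at distance d → arm d·cos59° → τ = 568.4·d·0.515 clockwise.
Wall normal N at the top has arm L sinθ = 6.514 m counterclockwise, so Στ = 0 gives N·6.514 = 364.4 + 292.7·d.
ΣFy = 0 ⇒ N_floor = 754.6 N, so the maximum friction is μ_s·N_floor = 0.34×754.6 = 256.6 N. ΣFx = 0 ⇒ N_wall = f, so at the slipping point N = 256.6 N.
Substituting: 256.6×6.514 = 364.4 + 292.7·d ⇒ d = (1671 − 364.4) / 292.7 = 4.46 m.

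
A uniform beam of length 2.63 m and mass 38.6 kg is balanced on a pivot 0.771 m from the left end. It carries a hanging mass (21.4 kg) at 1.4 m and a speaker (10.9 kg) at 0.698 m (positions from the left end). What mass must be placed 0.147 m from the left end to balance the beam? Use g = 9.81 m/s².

m ≈ 53.9 kg

Take moments about the pivot (at 0.771 m from the left end).
Beam weight: 38.6 × 9.81 = 378.7 N down at 1.315 m → arm 0.544 m, τ = 378.7 × 0.544 = 206 N·m clockwise.
Hanging mass: 21.4 × 9.81 = 209.9 N down at 1.4 m → arm 0.629 m, τ = 209.9 × 0.629 = 132 N·m clockwise.
Speaker: 10.9 × 9.81 = 106.9 N down at 0.698 m → arm 0.073 m, τ = 106.9 × 0.073 = 7.804 N·m counterclockwise.
Net moment of known loads = 330.2 N·m clockwise.
An unknown mass m at 0.147 m has arm 0.624 m; its moment is m·g·0.624 counterclockwise.
Setting net torque to zero: m × 9.81 × 0.624 = 330.2 → m = 330.2 / (9.81 × 0.624) = 53.9 kg.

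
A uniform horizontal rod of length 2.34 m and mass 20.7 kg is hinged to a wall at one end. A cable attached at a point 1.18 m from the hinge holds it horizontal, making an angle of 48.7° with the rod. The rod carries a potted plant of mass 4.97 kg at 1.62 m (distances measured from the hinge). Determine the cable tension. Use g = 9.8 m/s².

T ≈ 357 N

Sum moments about the hinge (the unknown hinge reaction has zero arm there).
Beam weight: 20.7 × 9.8 = 202.9 N down at 1.17 m → arm 1.17 m, τ = 202.9 × 1.17 = 237.4 N·m clockwise.
Potted plant: 4.97 × 9.8 = 48.71 N down at 1.62 m → arm 1.62 m, τ = 48.71 × 1.62 = 78.91 N·m clockwise.
Total clockwise load moment = 316.3 N·m.
The cable tension T acts at 1.18 m; only its component perpendicular to the rod, T sinθ, produces torque. sin 48.7° = 0.7513.
Balancing moments: T × 1.18 × 0.7513 = 316.3, giving T = 316.3 / 0.8865 = 357 N.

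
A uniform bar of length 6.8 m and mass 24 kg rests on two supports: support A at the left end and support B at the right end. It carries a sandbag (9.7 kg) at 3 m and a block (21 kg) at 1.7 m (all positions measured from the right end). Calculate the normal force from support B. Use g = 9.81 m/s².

Taking torques about support A:
Beam weight: 24 × 9.81 = 235.4 N down at 3.4 m → arm 3.4 m, τ = 235.4 × 3.4 = 800.4 N·m clockwise.
Sandbag: 9.7 × 9.81 = 95.16 N down at 3 m → arm 3.8 m, τ = 95.16 × 3.8 = 361.6 N·m clockwise.
Block: 21 × 9.81 = 206 N down at 1.7 m → arm 5.1 m, τ = 206 × 5.1 = 1051 N·m clockwise.
Net load moment about support A = 2213 N·m clockwise.
Reaction R at support B is upward at 0 m, arm 6.8 m → moment R × 6.8 counterclockwise.
Setting net torque to zero: R × 6.8 = 2213 → R = 325 N.

R_B ≈ 325 N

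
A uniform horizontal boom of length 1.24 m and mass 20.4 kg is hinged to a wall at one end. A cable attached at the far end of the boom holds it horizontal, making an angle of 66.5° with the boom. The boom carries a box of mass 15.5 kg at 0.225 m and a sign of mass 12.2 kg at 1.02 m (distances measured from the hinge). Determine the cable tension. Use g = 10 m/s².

T ≈ 251 N

Sum moments about the hinge (the unknown hinge reaction has zero arm there).
Beam weight: 20.4 × 10 = 204 N down at 0.62 m → arm 0.62 m, τ = 204 × 0.62 = 126.5 N·m clockwise.
Box: 15.5 × 10 = 155 N down at 0.225 m → arm 0.225 m, τ = 155 × 0.225 = 34.88 N·m clockwise.
Sign: 12.2 × 10 = 122 N down at 1.02 m → arm 1.02 m, τ = 122 × 1.02 = 124.4 N·m clockwise.
Total clockwise load moment = 285.8 N·m.
The cable tension T acts at 1.24 m; only its component perpendicular to the boom, T sinθ, produces torque. sin 66.5° = 0.9171.
Setting net torque to zero: T × 1.24 × 0.9171 = 285.8 → T = 285.8 / 1.137 = 251 N.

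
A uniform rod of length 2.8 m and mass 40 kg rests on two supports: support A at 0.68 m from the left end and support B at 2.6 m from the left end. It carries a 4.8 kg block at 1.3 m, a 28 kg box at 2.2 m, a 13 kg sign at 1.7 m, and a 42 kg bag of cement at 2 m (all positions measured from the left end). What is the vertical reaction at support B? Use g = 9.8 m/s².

R_B ≈ 730 N

Choose support A as the axis so its reaction then has zero moment arm.
Beam weight: 40 × 9.8 = 392 N down at 1.4 m → arm 0.72 m, τ = 392 × 0.72 = 282.2 N·m clockwise.
Block: 4.8 × 9.8 = 47.04 N down at 1.3 m → arm 0.62 m, τ = 47.04 × 0.62 = 29.16 N·m clockwise.
Box: 28 × 9.8 = 274.4 N down at 2.2 m → arm 1.52 m, τ = 274.4 × 1.52 = 417.1 N·m clockwise.
Sign: 13 × 9.8 = 127.4 N down at 1.7 m → arm 1.02 m, τ = 127.4 × 1.02 = 129.9 N·m clockwise.
Bag of cement: 42 × 9.8 = 411.6 N down at 2 m → arm 1.32 m, τ = 411.6 × 1.32 = 543.3 N·m clockwise.
Net load moment about support A = 1402 N·m clockwise.
Reaction R at support B is upward at 2.6 m, arm 1.92 m → moment R × 1.92 counterclockwise.
Στ = 0 ⇒ R × 1.92 = 1402 ⇒ R = 730 N.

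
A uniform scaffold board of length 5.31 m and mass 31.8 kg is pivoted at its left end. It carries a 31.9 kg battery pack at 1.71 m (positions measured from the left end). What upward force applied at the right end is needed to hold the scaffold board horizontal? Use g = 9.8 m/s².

F ≈ 256 N

About the left end:
Beam weight: 31.8 × 9.8 = 311.6 N down at 2.655 m → arm 2.655 m, τ = 311.6 × 2.655 = 827.3 N·m clockwise.
Battery pack: 31.9 × 9.8 = 312.6 N down at 1.71 m → arm 1.71 m, τ = 312.6 × 1.71 = 534.5 N·m clockwise.
Net moment of the loads = 1362 N·m clockwise.
The upward force F acts at the right end, arm 5.31 m, giving F × 5.31 counterclockwise.
Setting net torque to zero: F × 5.31 = 1362 → F = 1362 / 5.31 = 256 N.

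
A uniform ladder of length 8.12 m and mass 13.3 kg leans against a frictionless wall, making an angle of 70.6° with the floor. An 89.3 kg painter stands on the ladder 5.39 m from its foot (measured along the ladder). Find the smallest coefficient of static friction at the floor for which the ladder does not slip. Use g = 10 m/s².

Sum moments about the foot of the ladder (the floor normal and friction both act there and drop out).
Ladder weight 13.3×10 = 133 N acts at 4.06 m along the ladder; its horizontal arm is 4.06·cos70.6° = 1.349 m → τ = 179.4 N·m clockwise.
Painter: 89.3×10 = 893 N at 5.39 m → arm 1.79 m → τ = 1598 N·m clockwise.
Wall normal N acts horizontally at the top; its moment arm is the height L sinθ = 8.12·sin70.6° = 7.659 m, counterclockwise.
Setting net torque to zero: N × 7.659 = 1777 → N = 232 N.
ΣFx = 0 ⇒ f = N_wall = 232 N. ΣFy = 0 ⇒ N_floor = 1026 N.
μ_min = f / N_floor = 232 / 1026 = 0.226.

μ_min ≈ 0.226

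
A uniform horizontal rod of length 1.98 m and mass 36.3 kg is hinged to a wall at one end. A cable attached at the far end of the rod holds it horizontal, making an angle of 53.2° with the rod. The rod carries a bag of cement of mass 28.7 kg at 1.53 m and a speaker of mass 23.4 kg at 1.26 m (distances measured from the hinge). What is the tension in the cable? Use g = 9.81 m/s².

T ≈ 676 N

Sum moments about the hinge (the unknown hinge reaction has zero arm there).
Beam weight: 36.3 × 9.81 = 356.1 N down at 0.99 m → arm 0.99 m, τ = 356.1 × 0.99 = 352.5 N·m clockwise.
Bag of cement: 28.7 × 9.81 = 281.5 N down at 1.53 m → arm 1.53 m, τ = 281.5 × 1.53 = 430.7 N·m clockwise.
Speaker: 23.4 × 9.81 = 229.6 N down at 1.26 m → arm 1.26 m, τ = 229.6 × 1.26 = 289.3 N·m clockwise.
Total clockwise load moment = 1072 N·m.
The cable tension T acts at 1.98 m; only its component perpendicular to the rod, T sinθ, produces torque. sin 53.2° = 0.8007.
Setting net torque to zero: T × 1.98 × 0.8007 = 1072 → T = 1072 / 1.585 = 676 N.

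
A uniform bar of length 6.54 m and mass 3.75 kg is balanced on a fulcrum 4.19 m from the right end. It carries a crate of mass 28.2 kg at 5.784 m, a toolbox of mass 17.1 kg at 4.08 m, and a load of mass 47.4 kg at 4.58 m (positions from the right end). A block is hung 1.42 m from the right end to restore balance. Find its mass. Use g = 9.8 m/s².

Sum moments about the fulcrum (at 4.19 m from the right end) (the support reaction has zero arm there).
Beam weight: 3.75 × 9.8 = 36.75 N down at 3.27 m → arm 0.92 m, τ = 36.75 × 0.92 = 33.81 N·m clockwise.
Crate: 28.2 × 9.8 = 276.4 N down at 5.784 m → arm 1.594 m, τ = 276.4 × 1.594 = 440.6 N·m counterclockwise.
Toolbox: 17.1 × 9.8 = 167.6 N down at 4.08 m → arm 0.11 m, τ = 167.6 × 0.11 = 18.44 N·m clockwise.
Load: 47.4 × 9.8 = 464.5 N down at 4.58 m → arm 0.39 m, τ = 464.5 × 0.39 = 181.2 N·m counterclockwise.
Net moment of known loads = 569.5 N·m counterclockwise.
An unknown mass m at 1.42 m has arm 2.77 m; its moment is m·g·2.77 clockwise.
Setting net torque to zero: m × 9.8 × 2.77 = 569.5 → m = 569.5 / (9.8 × 2.77) = 21 kg.

m ≈ 21 kg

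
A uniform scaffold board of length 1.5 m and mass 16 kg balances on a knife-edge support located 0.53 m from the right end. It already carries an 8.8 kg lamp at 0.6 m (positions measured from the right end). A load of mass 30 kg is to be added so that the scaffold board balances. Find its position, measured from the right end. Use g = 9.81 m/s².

Choose the knife-edge support (at 0.53 m from the right end) as the axis so the support reaction has zero arm there.
Beam weight: 16 × 9.81 = 157 N down at 0.75 m → arm 0.22 m, τ = 157 × 0.22 = 34.54 N·m counterclockwise.
Lamp: 8.8 × 9.81 = 86.33 N down at 0.6 m → arm 0.07 m, τ = 86.33 × 0.07 = 6.043 N·m counterclockwise.
Net moment of existing loads = 40.58 N·m counterclockwise.
The load weighs 30 × 9.81 = 294.3 N and must supply an equal clockwise moment, so its lever arm about the knife-edge support is 40.58 / 294.3 = 0.138 m.
That puts it at 0.53 − 0.138 = 0.392 m from the right end.

x ≈ 0.392 m from the right end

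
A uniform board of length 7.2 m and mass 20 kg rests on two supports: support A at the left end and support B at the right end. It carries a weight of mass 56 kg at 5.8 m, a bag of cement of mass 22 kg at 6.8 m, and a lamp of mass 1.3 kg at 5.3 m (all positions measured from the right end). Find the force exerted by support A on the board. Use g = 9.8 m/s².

R_A ≈ 753 N

Choose support B as the axis so its reaction then has zero moment arm.
Beam weight: 20 × 9.8 = 196 N down at 3.6 m → arm 3.6 m, τ = 196 × 3.6 = 705.6 N·m counterclockwise.
Weight: 56 × 9.8 = 548.8 N down at 5.8 m → arm 5.8 m, τ = 548.8 × 5.8 = 3183 N·m counterclockwise.
Bag of cement: 22 × 9.8 = 215.6 N down at 6.8 m → arm 6.8 m, τ = 215.6 × 6.8 = 1466 N·m counterclockwise.
Lamp: 1.3 × 9.8 = 12.74 N down at 5.3 m → arm 5.3 m, τ = 12.74 × 5.3 = 67.52 N·m counterclockwise.
Net load moment about support B = 5422 N·m counterclockwise.
Reaction R at support A is upward at 7.2 m, arm 7.2 m → moment R × 7.2 clockwise.
For rotational equilibrium, R × 7.2 = 5422, so R = 753 N.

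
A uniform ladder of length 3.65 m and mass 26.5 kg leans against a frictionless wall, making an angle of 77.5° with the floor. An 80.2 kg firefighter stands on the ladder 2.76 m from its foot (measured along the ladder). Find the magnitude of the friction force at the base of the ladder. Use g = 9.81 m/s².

Take moments about the foot of the ladder.
Ladder weight 26.5×9.81 = 260 N acts at 1.825 m along the ladder; its horizontal arm is 1.825·cos77.5° = 0.395 m → τ = 102.7 N·m clockwise.
Firefighter: 80.2×9.81 = 786.8 N at 2.76 m → arm 0.5974 m → τ = 470 N·m clockwise.
Wall normal N acts horizontally at the top; its moment arm is the height L sinθ = 3.65·sin77.5° = 3.563 m, counterclockwise.
Balancing moments: N × 3.563 = 572.7, giving N = 161 N.
ΣFx = 0: friction at the foot balances the wall's push, so f = N_wall = 161 N.

f ≈ 161 N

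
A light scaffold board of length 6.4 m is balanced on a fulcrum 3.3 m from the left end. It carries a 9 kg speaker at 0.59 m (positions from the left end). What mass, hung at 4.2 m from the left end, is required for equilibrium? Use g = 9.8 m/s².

Taking torques about the fulcrum (at 3.3 m from the left end):
Speaker: 9 × 9.8 = 88.2 N down at 0.59 m → arm 2.71 m, τ = 88.2 × 2.71 = 239 N·m counterclockwise.
Net moment of known loads = 239 N·m counterclockwise.
An unknown mass m at 4.2 m has arm 0.9 m; its moment is m·g·0.9 clockwise.
Balancing moments: m × 9.8 × 0.9 = 239, giving m = 239 / (9.8 × 0.9) = 27.1 kg.

m ≈ 27.1 kg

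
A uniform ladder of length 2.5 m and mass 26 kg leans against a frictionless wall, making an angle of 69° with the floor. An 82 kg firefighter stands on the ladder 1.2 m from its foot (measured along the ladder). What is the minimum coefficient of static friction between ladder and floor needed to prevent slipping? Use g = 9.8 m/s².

Taking torques about the foot of the ladder:
Ladder weight 26×9.8 = 254.8 N acts at 1.25 m along the ladder; its horizontal arm is 1.25·cos69° = 0.448 m → τ = 114.2 N·m clockwise.
Firefighter: 82×9.8 = 803.6 N at 1.2 m → arm 0.43 m → τ = 345.5 N·m clockwise.
Wall normal N acts horizontally at the top; its moment arm is the height L sinθ = 2.5·sin69° = 2.334 m, counterclockwise.
Setting net torque to zero: N × 2.334 = 459.7 → N = 197 N.
ΣFx = 0 ⇒ f = N_wall = 197 N. ΣFy = 0 ⇒ N_floor = 1058 N.
μ_min = f / N_floor = 197 / 1058 = 0.186.

μ_min ≈ 0.186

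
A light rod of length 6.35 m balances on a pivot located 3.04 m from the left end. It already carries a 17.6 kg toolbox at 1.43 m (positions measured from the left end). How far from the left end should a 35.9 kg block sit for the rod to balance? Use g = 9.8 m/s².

Sum moments about the pivot (at 3.04 m from the left end) (the support reaction has zero arm there).
Toolbox: 17.6 × 9.8 = 172.5 N down at 1.43 m → arm 1.61 m, τ = 172.5 × 1.61 = 277.7 N·m counterclockwise.
Net moment of existing loads = 277.7 N·m counterclockwise.
The block weighs 35.9 × 9.8 = 351.8 N and must supply an equal clockwise moment, so its lever arm about the pivot is 277.7 / 351.8 = 0.789 m.
That puts it at 3.04 + 0.789 = 3.83 m from the left end.

x ≈ 3.83 m from the left end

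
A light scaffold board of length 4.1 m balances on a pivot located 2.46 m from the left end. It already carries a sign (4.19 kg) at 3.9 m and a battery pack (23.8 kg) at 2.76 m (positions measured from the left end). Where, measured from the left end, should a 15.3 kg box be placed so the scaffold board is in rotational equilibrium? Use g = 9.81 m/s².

Sum moments about the pivot (at 2.46 m from the left end) (the support reaction has zero arm there).
Sign: 4.19 × 9.81 = 41.1 N down at 3.9 m → arm 1.44 m, τ = 41.1 × 1.44 = 59.18 N·m clockwise.
Battery pack: 23.8 × 9.81 = 233.5 N down at 2.76 m → arm 0.3 m, τ = 233.5 × 0.3 = 70.05 N·m clockwise.
Net moment of existing loads = 129.2 N·m clockwise.
The box weighs 15.3 × 9.81 = 150.1 N and must supply an equal counterclockwise moment, so its lever arm about the pivot is 129.2 / 150.1 = 0.861 m.
That puts it at 2.46 − 0.861 = 1.6 m from the left end.

x ≈ 1.6 m from the left end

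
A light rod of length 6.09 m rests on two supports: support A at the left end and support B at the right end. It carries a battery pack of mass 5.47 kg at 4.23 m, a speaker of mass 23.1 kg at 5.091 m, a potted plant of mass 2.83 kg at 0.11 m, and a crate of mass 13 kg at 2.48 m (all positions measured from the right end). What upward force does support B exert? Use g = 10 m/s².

R_B ≈ 159 N

Taking torques about support A:
Battery pack: 5.47 × 10 = 54.7 N down at 4.23 m → arm 1.86 m, τ = 54.7 × 1.86 = 101.7 N·m clockwise.
Speaker: 23.1 × 10 = 231 N down at 5.091 m → arm 0.999 m, τ = 231 × 0.999 = 230.8 N·m clockwise.
Potted plant: 2.83 × 10 = 28.3 N down at 0.11 m → arm 5.98 m, τ = 28.3 × 5.98 = 169.2 N·m clockwise.
Crate: 13 × 10 = 130 N down at 2.48 m → arm 3.61 m, τ = 130 × 3.61 = 469.3 N·m clockwise.
Net load moment about support A = 971 N·m clockwise.
Reaction R at support B is upward at 0 m, arm 6.09 m → moment R × 6.09 counterclockwise.
Στ = 0 ⇒ R × 6.09 = 971 ⇒ R = 159 N.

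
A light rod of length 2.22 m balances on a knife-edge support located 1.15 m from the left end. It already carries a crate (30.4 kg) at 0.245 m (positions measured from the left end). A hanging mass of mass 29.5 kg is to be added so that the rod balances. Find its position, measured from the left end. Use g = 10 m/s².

x ≈ 2.08 m from the left end

About the knife-edge support (at 1.15 m from the left end):
Crate: 30.4 × 10 = 304 N down at 0.245 m → arm 0.905 m, τ = 304 × 0.905 = 275.1 N·m counterclockwise.
Net moment of existing loads = 275.1 N·m counterclockwise.
The hanging mass weighs 29.5 × 10 = 295 N and must supply an equal clockwise moment, so its lever arm about the knife-edge support is 275.1 / 295 = 0.933 m.
That puts it at 1.15 + 0.933 = 2.08 m from the left end.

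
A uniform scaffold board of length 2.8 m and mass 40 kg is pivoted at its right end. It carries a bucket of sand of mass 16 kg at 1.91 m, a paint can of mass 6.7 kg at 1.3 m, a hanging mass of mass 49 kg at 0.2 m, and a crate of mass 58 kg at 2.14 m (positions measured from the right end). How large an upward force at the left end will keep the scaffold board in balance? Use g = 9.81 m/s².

Choose the right end as the axis so the unknown pivot reaction has zero arm there.
Beam weight: 40 × 9.81 = 392.4 N down at 1.4 m → arm 1.4 m, τ = 392.4 × 1.4 = 549.4 N·m counterclockwise.
Bucket of sand: 16 × 9.81 = 157 N down at 1.91 m → arm 1.91 m, τ = 157 × 1.91 = 299.9 N·m counterclockwise.
Paint can: 6.7 × 9.81 = 65.73 N down at 1.3 m → arm 1.3 m, τ = 65.73 × 1.3 = 85.45 N·m counterclockwise.
Hanging mass: 49 × 9.81 = 480.7 N down at 0.2 m → arm 0.2 m, τ = 480.7 × 0.2 = 96.14 N·m counterclockwise.
Crate: 58 × 9.81 = 569 N down at 2.14 m → arm 2.14 m, τ = 569 × 2.14 = 1218 N·m counterclockwise.
Net moment of the loads = 2249 N·m counterclockwise.
The upward force F acts at the left end, arm 2.8 m, giving F × 2.8 clockwise.
Στ = 0 ⇒ F × 2.8 = 2249 ⇒ F = 2249 / 2.8 = 803 N.

F ≈ 803 N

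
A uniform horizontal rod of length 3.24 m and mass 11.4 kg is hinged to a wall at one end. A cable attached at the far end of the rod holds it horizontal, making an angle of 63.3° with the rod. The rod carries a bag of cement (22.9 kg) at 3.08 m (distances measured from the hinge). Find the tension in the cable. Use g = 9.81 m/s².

T ≈ 302 N

Take moments about the hinge.
Beam weight: 11.4 × 9.81 = 111.8 N down at 1.62 m → arm 1.62 m, τ = 111.8 × 1.62 = 181.1 N·m clockwise.
Bag of cement: 22.9 × 9.81 = 224.6 N down at 3.08 m → arm 3.08 m, τ = 224.6 × 3.08 = 691.8 N·m clockwise.
Total clockwise load moment = 872.9 N·m.
The cable tension T acts at 3.24 m; only its component perpendicular to the rod, T sinθ, produces torque. sin 63.3° = 0.8934.
Στ = 0 ⇒ T × 3.24 × 0.8934 = 872.9 ⇒ T = 872.9 / 2.895 = 302 N.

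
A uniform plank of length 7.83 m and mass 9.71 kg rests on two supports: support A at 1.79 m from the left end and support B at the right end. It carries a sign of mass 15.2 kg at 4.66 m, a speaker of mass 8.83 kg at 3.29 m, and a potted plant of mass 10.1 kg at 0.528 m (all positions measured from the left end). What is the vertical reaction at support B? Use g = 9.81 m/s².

Choose support A as the axis so its reaction then has zero moment arm.
Beam weight: 9.71 × 9.81 = 95.26 N down at 3.915 m → arm 2.125 m, τ = 95.26 × 2.125 = 202.4 N·m clockwise.
Sign: 15.2 × 9.81 = 149.1 N down at 4.66 m → arm 2.87 m, τ = 149.1 × 2.87 = 427.9 N·m clockwise.
Speaker: 8.83 × 9.81 = 86.62 N down at 3.29 m → arm 1.5 m, τ = 86.62 × 1.5 = 129.9 N·m clockwise.
Potted plant: 10.1 × 9.81 = 99.08 N down at 0.528 m → arm 1.262 m, τ = 99.08 × 1.262 = 125 N·m counterclockwise.
Net load moment about support A = 635.2 N·m clockwise.
Reaction R at support B is upward at 7.83 m, arm 6.04 m → moment R × 6.04 counterclockwise.
Balancing moments: R × 6.04 = 635.2, giving R = 105 N.

R_B ≈ 105 N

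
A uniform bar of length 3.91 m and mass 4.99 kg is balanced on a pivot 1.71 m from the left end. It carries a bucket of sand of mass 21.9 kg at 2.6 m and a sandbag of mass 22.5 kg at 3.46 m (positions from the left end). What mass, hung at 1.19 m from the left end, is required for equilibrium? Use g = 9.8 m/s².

Sum moments about the pivot (at 1.71 m from the left end) (the support reaction has zero arm there).
Beam weight: 4.99 × 9.8 = 48.9 N down at 1.955 m → arm 0.245 m, τ = 48.9 × 0.245 = 11.98 N·m clockwise.
Bucket of sand: 21.9 × 9.8 = 214.6 N down at 2.6 m → arm 0.89 m, τ = 214.6 × 0.89 = 191 N·m clockwise.
Sandbag: 22.5 × 9.8 = 220.5 N down at 3.46 m → arm 1.75 m, τ = 220.5 × 1.75 = 385.9 N·m clockwise.
Net moment of known loads = 588.9 N·m clockwise.
An unknown mass m at 1.19 m has arm 0.52 m; its moment is m·g·0.52 counterclockwise.
Setting net torque to zero: m × 9.8 × 0.52 = 588.9 → m = 588.9 / (9.8 × 0.52) = 116 kg.

m ≈ 116 kg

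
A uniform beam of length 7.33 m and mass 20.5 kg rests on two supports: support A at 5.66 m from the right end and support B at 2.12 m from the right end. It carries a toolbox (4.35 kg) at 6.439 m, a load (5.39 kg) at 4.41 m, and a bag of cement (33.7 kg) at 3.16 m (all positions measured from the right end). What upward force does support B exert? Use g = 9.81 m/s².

R_B ≈ 356 N

Take moments about support A.
Beam weight: 20.5 × 9.81 = 201.1 N down at 3.665 m → arm 1.995 m, τ = 201.1 × 1.995 = 401.2 N·m clockwise.
Toolbox: 4.35 × 9.81 = 42.67 N down at 6.439 m → arm 0.779 m, τ = 42.67 × 0.779 = 33.24 N·m counterclockwise.
Load: 5.39 × 9.81 = 52.88 N down at 4.41 m → arm 1.25 m, τ = 52.88 × 1.25 = 66.1 N·m clockwise.
Bag of cement: 33.7 × 9.81 = 330.6 N down at 3.16 m → arm 2.5 m, τ = 330.6 × 2.5 = 826.5 N·m clockwise.
Net load moment about support A = 1261 N·m clockwise.
Reaction R at support B is upward at 2.12 m, arm 3.54 m → moment R × 3.54 counterclockwise.
Στ = 0 ⇒ R × 3.54 = 1261 ⇒ R = 356 N.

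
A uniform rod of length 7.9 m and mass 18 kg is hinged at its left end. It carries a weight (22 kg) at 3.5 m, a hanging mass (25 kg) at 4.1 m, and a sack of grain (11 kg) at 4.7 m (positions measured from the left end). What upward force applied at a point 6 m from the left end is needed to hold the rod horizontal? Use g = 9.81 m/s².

Taking torques about the left end:
Beam weight: 18 × 9.81 = 176.6 N down at 3.95 m → arm 3.95 m, τ = 176.6 × 3.95 = 697.6 N·m clockwise.
Weight: 22 × 9.81 = 215.8 N down at 3.5 m → arm 3.5 m, τ = 215.8 × 3.5 = 755.3 N·m clockwise.
Hanging mass: 25 × 9.81 = 245.2 N down at 4.1 m → arm 4.1 m, τ = 245.2 × 4.1 = 1005 N·m clockwise.
Sack of grain: 11 × 9.81 = 107.9 N down at 4.7 m → arm 4.7 m, τ = 107.9 × 4.7 = 507.1 N·m clockwise.
Net moment of the loads = 2965 N·m clockwise.
The upward force F acts at a point 6 m from the left end, arm 6 m, giving F × 6 counterclockwise.
For rotational equilibrium, F × 6 = 2965, so F = 2965 / 6 = 494 N.

F ≈ 494 N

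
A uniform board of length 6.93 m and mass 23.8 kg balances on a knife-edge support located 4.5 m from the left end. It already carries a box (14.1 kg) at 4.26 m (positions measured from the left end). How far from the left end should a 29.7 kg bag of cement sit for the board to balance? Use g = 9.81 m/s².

Sum moments about the knife-edge support (at 4.5 m from the left end) (the support reaction has zero arm there).
Beam weight: 23.8 × 9.81 = 233.5 N down at 3.465 m → arm 1.035 m, τ = 233.5 × 1.035 = 241.7 N·m counterclockwise.
Box: 14.1 × 9.81 = 138.3 N down at 4.26 m → arm 0.24 m, τ = 138.3 × 0.24 = 33.19 N·m counterclockwise.
Net moment of existing loads = 274.9 N·m counterclockwise.
The bag of cement weighs 29.7 × 9.81 = 291.4 N and must supply an equal clockwise moment, so its lever arm about the knife-edge support is 274.9 / 291.4 = 0.943 m.
That puts it at 4.5 + 0.943 = 5.44 m from the left end.

x ≈ 5.44 m from the left end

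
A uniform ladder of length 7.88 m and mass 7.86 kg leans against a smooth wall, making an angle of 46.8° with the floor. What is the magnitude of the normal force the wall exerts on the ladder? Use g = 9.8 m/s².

N_wall ≈ 36.2 N

Taking torques about the foot of the ladder:
Ladder weight 7.86×9.8 = 77.03 N acts at 3.94 m along the ladder; its horizontal arm is 3.94·cos46.8° = 2.697 m → τ = 207.7 N·m clockwise.
Wall normal N acts horizontally at the top; its moment arm is the height L sinθ = 7.88·sin46.8° = 5.744 m, counterclockwise.
For rotational equilibrium, N × 5.744 = 207.7, so N = 36.2 N.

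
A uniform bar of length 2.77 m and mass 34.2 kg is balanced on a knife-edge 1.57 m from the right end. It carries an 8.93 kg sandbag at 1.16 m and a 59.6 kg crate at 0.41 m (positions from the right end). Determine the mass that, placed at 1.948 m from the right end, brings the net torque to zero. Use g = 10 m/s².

Choose the knife-edge (at 1.57 m from the right end) as the axis so the support reaction has zero arm there.
Beam weight: 34.2 × 10 = 342 N down at 1.385 m → arm 0.185 m, τ = 342 × 0.185 = 63.27 N·m clockwise.
Sandbag: 8.93 × 10 = 89.3 N down at 1.16 m → arm 0.41 m, τ = 89.3 × 0.41 = 36.61 N·m clockwise.
Crate: 59.6 × 10 = 596 N down at 0.41 m → arm 1.16 m, τ = 596 × 1.16 = 691.4 N·m clockwise.
Net moment of known loads = 791.3 N·m clockwise.
An unknown mass m at 1.948 m has arm 0.378 m; its moment is m·g·0.378 counterclockwise.
Στ = 0 ⇒ m × 10 × 0.378 = 791.3 ⇒ m = 791.3 / (10 × 0.378) = 209 kg.

m ≈ 209 kg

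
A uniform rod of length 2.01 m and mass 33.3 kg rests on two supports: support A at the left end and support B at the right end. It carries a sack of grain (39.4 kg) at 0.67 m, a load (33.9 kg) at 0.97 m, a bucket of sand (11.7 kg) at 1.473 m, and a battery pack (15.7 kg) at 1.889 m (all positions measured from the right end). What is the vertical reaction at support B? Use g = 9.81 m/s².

Sum moments about support A (its reaction then has zero moment arm).
Beam weight: 33.3 × 9.81 = 326.7 N down at 1.005 m → arm 1.005 m, τ = 326.7 × 1.005 = 328.3 N·m clockwise.
Sack of grain: 39.4 × 9.81 = 386.5 N down at 0.67 m → arm 1.34 m, τ = 386.5 × 1.34 = 517.9 N·m clockwise.
Load: 33.9 × 9.81 = 332.6 N down at 0.97 m → arm 1.04 m, τ = 332.6 × 1.04 = 345.9 N·m clockwise.
Bucket of sand: 11.7 × 9.81 = 114.8 N down at 1.473 m → arm 0.537 m, τ = 114.8 × 0.537 = 61.65 N·m clockwise.
Battery pack: 15.7 × 9.81 = 154 N down at 1.889 m → arm 0.121 m, τ = 154 × 0.121 = 18.63 N·m clockwise.
Net load moment about support A = 1272 N·m clockwise.
Reaction R at support B is upward at 0 m, arm 2.01 m → moment R × 2.01 counterclockwise.
For rotational equilibrium, R × 2.01 = 1272, so R = 633 N.

R_B ≈ 633 N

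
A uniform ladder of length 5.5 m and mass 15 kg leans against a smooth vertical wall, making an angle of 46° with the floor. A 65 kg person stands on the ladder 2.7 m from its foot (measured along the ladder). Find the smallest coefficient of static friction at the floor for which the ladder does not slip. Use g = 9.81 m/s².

μ_min ≈ 0.476

Take moments about the foot of the ladder.
Ladder weight 15×9.81 = 147.2 N acts at 2.75 m along the ladder; its horizontal arm is 2.75·cos46° = 1.91 m → τ = 281.2 N·m clockwise.
Person: 65×9.81 = 637.6 N at 2.7 m → arm 1.876 m → τ = 1196 N·m clockwise.
Wall normal N acts horizontally at the top; its moment arm is the height L sinθ = 5.5·sin46° = 3.956 m, counterclockwise.
For rotational equilibrium, N × 3.956 = 1477, so N = 373.4 N.
ΣFx = 0 ⇒ f = N_wall = 373.4 N. ΣFy = 0 ⇒ N_floor = 784.8 N.
μ_min = f / N_floor = 373.4 / 784.8 = 0.476.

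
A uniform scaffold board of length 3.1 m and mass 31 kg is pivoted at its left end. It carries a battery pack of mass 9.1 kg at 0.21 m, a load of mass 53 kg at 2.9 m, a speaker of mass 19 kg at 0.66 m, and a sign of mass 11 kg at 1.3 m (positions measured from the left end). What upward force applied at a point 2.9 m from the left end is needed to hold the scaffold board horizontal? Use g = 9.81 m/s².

Take moments about the left end.
Beam weight: 31 × 9.81 = 304.1 N down at 1.55 m → arm 1.55 m, τ = 304.1 × 1.55 = 471.4 N·m clockwise.
Battery pack: 9.1 × 9.81 = 89.27 N down at 0.21 m → arm 0.21 m, τ = 89.27 × 0.21 = 18.75 N·m clockwise.
Load: 53 × 9.81 = 519.9 N down at 2.9 m → arm 2.9 m, τ = 519.9 × 2.9 = 1508 N·m clockwise.
Speaker: 19 × 9.81 = 186.4 N down at 0.66 m → arm 0.66 m, τ = 186.4 × 0.66 = 123 N·m clockwise.
Sign: 11 × 9.81 = 107.9 N down at 1.3 m → arm 1.3 m, τ = 107.9 × 1.3 = 140.3 N·m clockwise.
Net moment of the loads = 2261 N·m clockwise.
The upward force F acts at a point 2.9 m from the left end, arm 2.9 m, giving F × 2.9 counterclockwise.
Στ = 0 ⇒ F × 2.9 = 2261 ⇒ F = 2261 / 2.9 = 780 N.

F ≈ 780 N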